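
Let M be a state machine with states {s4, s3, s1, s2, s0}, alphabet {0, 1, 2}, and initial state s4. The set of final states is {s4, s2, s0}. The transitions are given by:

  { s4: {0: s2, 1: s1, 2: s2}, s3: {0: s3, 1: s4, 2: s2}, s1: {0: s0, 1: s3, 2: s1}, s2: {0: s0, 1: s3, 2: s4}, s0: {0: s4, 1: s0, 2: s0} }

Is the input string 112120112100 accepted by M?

start at s4
read '1': s4 → s1
read '1': s1 → s3
read '2': s3 → s2
read '1': s2 → s3
read '2': s3 → s2
read '0': s2 → s0
read '1': s0 → s0
read '1': s0 → s0
read '2': s0 → s0
read '1': s0 → s0
read '0': s0 → s4
read '0': s4 → s2
End state s2 is accepting.

Yes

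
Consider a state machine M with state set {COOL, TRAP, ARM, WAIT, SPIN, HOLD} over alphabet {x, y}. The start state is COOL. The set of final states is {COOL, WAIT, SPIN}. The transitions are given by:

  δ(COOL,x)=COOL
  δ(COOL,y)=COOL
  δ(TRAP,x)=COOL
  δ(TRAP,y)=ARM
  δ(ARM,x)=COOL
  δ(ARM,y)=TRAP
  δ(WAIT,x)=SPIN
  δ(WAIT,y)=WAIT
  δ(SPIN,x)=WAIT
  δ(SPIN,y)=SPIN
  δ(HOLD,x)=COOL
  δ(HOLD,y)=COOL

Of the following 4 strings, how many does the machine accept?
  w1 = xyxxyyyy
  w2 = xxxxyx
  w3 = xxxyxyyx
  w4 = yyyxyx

4

w1: COOL → COOL → COOL → COOL → COOL → COOL → COOL → COOL → COOL  → end COOL, accepted
w2: COOL → COOL → COOL → COOL → COOL → COOL → COOL  → end COOL, accepted
w3: COOL → COOL → COOL → COOL → COOL → COOL → COOL → COOL → COOL  → end COOL, accepted
w4: COOL → COOL → COOL → COOL → COOL → COOL → COOL  → end COOL, accepted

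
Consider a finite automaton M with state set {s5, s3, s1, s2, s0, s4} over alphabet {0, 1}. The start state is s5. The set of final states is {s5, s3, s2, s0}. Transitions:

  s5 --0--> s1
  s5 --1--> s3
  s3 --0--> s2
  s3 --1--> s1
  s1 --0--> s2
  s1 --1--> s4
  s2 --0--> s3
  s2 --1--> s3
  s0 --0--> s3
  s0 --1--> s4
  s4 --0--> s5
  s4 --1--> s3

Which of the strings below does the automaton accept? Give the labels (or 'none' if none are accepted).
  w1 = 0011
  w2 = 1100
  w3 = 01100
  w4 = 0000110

w1: s5 → s1 → s2 → s3 → s1  → end s1, rejected
w2: s5 → s3 → s1 → s2 → s3  → end s3, accepted
w3: s5 → s1 → s4 → s3 → s2 → s3  → end s3, accepted
w4: s5 → s1 → s2 → s3 → s2 → s3 → s1 → s2  → end s2, accepted

w2, w3, w4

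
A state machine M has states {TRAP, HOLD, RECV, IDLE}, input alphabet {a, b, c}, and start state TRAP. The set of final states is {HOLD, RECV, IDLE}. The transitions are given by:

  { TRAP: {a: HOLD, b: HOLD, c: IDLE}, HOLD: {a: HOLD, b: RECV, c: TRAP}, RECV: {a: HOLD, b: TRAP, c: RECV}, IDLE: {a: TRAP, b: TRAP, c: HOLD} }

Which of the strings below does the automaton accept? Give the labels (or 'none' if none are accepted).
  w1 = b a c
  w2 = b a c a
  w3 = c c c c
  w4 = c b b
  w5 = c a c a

w1: Trace: TRAP -b-> HOLD -a-> HOLD -c-> TRAP  → end TRAP, rejected
w2: Trace: TRAP -b-> HOLD -a-> HOLD -c-> TRAP -a-> HOLD  → end HOLD, accepted
w3: Trace: TRAP -c-> IDLE -c-> HOLD -c-> TRAP -c-> IDLE  → end IDLE, accepted
w4: Trace: TRAP -c-> IDLE -b-> TRAP -b-> HOLD  → end HOLD, accepted
w5: Trace: TRAP -c-> IDLE -a-> TRAP -c-> IDLE -a-> TRAP  → end TRAP, rejected

w2, w3, w4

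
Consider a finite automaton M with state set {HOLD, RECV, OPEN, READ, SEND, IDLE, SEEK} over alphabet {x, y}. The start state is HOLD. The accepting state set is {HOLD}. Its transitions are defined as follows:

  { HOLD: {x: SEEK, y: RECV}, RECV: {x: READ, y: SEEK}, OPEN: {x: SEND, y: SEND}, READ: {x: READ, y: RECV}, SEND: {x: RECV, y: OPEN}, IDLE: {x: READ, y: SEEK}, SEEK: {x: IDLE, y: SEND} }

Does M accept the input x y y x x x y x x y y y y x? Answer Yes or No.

start at HOLD
read 'x': HOLD → SEEK
read 'y': SEEK → SEND
read 'y': SEND → OPEN
read 'x': OPEN → SEND
read 'x': SEND → RECV
read 'x': RECV → READ
read 'y': READ → RECV
read 'x': RECV → READ
read 'x': READ → READ
read 'y': READ → RECV
read 'y': RECV → SEEK
read 'y': SEEK → SEND
read 'y': SEND → OPEN
read 'x': OPEN → SEND
End state SEND is not accepting.

No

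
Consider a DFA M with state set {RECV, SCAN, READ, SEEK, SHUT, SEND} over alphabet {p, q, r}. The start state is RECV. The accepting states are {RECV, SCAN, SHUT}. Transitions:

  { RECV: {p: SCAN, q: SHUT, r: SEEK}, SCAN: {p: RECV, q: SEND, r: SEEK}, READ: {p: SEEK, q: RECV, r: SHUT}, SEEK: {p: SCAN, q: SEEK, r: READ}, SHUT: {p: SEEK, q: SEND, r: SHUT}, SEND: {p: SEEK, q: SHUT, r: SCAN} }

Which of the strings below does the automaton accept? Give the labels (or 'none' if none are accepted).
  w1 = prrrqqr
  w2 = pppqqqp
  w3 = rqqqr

w1

w1: Trace: RECV -p-> SCAN -r-> SEEK -r-> READ -r-> SHUT -q-> SEND -q-> SHUT -r-> SHUT  → end SHUT, accepted
w2: Trace: RECV -p-> SCAN -p-> RECV -p-> SCAN -q-> SEND -q-> SHUT -q-> SEND -p-> SEEK  → end SEEK, rejected
w3: Trace: RECV -r-> SEEK -q-> SEEK -q-> SEEK -q-> SEEK -r-> READ  → end READ, rejected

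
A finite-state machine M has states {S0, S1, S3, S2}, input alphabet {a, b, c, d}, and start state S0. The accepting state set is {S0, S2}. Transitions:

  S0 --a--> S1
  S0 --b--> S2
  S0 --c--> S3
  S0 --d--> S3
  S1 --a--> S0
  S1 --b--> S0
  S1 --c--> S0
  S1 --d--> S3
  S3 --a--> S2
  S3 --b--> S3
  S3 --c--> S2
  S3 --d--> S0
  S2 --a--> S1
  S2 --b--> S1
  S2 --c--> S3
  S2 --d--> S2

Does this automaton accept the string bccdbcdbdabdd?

Yes

S0 → S2 → S3 → S2 → S2 → S1 → S0 → S3 → S3 → S0 → S1 → S0 → S3 → S0
End state S0 is accepting.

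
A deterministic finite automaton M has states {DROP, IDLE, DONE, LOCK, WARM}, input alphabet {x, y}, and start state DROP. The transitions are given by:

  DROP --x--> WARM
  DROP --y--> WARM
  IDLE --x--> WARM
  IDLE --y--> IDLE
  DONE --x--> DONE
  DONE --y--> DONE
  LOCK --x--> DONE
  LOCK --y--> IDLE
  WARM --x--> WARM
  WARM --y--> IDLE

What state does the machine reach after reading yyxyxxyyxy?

IDLE

start at DROP
read 'y': DROP → WARM
read 'y': WARM → IDLE
read 'x': IDLE → WARM
read 'y': WARM → IDLE
read 'x': IDLE → WARM
read 'x': WARM → WARM
read 'y': WARM → IDLE
read 'y': IDLE → IDLE
read 'x': IDLE → WARM
read 'y': WARM → IDLE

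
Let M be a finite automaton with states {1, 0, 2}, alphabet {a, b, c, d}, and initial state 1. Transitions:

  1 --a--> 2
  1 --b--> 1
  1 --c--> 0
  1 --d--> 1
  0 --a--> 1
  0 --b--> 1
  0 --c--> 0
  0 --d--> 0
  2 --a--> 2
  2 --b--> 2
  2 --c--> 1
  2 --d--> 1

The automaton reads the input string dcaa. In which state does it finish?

start at 1
read 'd': 1 → 1
read 'c': 1 → 0
read 'a': 0 → 1
read 'a': 1 → 2

2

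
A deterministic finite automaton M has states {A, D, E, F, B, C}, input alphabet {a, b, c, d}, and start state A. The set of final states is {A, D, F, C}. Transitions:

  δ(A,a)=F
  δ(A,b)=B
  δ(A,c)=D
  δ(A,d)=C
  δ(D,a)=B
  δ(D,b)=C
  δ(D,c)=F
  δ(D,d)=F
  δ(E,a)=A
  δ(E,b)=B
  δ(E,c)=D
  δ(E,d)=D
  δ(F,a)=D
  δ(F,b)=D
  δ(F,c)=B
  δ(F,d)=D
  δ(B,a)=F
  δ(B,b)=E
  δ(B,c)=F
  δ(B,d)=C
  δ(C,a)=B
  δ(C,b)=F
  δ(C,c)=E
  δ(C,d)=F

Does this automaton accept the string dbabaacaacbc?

start at A
read 'd': A → C
read 'b': C → F
read 'a': F → D
read 'b': D → C
read 'a': C → B
read 'a': B → F
read 'c': F → B
read 'a': B → F
read 'a': F → D
read 'c': D → F
read 'b': F → D
read 'c': D → F
End state F is accepting.

Yes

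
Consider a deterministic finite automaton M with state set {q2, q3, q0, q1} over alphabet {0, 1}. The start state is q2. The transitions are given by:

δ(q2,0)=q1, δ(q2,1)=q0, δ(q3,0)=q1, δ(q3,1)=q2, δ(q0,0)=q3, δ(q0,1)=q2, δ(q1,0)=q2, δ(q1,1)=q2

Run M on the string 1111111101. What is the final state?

q2 → q0 → q2 → q0 → q2 → q0 → q2 → q0 → q2 → q1 → q2

q2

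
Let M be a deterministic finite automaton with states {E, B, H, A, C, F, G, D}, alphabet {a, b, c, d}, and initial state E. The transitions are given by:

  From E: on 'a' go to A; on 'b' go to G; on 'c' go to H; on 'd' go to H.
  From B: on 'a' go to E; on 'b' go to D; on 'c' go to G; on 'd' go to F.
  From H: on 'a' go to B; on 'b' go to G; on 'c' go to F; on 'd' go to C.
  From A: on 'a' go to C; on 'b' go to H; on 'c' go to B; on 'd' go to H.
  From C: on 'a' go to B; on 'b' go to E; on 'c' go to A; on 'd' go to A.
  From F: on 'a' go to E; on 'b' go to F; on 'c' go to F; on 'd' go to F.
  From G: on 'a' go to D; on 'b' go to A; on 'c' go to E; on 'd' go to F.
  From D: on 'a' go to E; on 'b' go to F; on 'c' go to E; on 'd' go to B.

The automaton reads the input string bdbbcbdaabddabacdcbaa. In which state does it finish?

A

E → G → F → F → F → F → F → F → E → A → H → C → A → C → E → A → B → F → F → F → E → A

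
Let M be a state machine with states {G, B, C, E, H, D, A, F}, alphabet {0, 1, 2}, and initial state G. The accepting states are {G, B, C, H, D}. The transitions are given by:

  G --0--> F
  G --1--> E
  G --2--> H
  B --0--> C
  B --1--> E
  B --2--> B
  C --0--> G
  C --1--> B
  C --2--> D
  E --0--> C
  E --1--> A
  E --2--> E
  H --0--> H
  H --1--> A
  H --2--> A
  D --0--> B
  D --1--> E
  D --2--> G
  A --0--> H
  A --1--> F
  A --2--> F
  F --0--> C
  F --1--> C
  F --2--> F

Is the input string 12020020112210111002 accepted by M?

Trace: G -1-> E -2-> E -0-> C -2-> D -0-> B -0-> C -2-> D -0-> B -1-> E -1-> A -2-> F -2-> F -1-> C -0-> G -1-> E -1-> A -1-> F -0-> C -0-> G -2-> H
End state H is accepting.

Yes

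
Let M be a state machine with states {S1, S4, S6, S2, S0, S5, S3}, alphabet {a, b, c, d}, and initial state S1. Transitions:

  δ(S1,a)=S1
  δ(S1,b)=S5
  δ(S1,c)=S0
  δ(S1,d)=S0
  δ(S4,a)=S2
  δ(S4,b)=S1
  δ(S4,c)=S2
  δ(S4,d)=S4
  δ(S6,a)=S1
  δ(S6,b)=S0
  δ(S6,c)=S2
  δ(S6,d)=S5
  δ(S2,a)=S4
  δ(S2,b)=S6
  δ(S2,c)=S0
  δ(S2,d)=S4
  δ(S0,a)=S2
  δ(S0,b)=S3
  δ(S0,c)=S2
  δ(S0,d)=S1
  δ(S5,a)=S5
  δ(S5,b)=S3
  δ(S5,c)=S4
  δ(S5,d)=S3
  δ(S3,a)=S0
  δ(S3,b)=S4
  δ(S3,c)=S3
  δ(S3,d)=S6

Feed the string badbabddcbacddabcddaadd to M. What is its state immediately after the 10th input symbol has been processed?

Trace: S1 -b-> S5 -a-> S5 -d-> S3 -b-> S4 -a-> S2 -b-> S6 -d-> S5 -d-> S3 -c-> S3 -b-> S4
After 10 symbols: S4.

S4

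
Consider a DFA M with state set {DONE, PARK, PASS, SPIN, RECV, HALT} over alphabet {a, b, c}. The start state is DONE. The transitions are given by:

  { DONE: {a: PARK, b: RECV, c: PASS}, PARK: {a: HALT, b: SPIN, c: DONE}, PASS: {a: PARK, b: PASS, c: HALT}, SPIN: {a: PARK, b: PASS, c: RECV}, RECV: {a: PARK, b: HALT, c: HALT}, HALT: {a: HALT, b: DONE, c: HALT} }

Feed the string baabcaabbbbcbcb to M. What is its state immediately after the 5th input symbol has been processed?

DONE → RECV → PARK → HALT → DONE → PASS
After 5 symbols: PASS.

PASS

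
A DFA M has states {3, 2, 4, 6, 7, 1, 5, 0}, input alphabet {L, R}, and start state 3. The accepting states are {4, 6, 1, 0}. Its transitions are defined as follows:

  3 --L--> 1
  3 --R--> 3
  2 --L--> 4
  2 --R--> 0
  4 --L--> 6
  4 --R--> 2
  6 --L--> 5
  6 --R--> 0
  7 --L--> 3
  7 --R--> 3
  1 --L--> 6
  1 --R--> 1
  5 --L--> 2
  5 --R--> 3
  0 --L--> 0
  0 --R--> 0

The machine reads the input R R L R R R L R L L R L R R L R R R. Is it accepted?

Yes

3 → 3 → 3 → 1 → 1 → 1 → 1 → 6 → 0 → 0 → 0 → 0 → 0 → 0 → 0 → 0 → 0 → 0 → 0
End state 0 is accepting.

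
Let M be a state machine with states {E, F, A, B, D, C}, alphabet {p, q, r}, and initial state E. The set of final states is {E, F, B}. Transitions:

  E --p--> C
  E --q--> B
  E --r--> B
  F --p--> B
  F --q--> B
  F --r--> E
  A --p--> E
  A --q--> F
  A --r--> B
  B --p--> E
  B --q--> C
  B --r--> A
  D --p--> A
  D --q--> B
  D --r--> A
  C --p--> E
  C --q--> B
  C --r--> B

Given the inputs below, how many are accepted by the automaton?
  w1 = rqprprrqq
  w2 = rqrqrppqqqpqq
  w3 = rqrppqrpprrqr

w1:
  start at E
  read 'r': E → B
  read 'q': B → C
  read 'p': C → E
  read 'r': E → B
  read 'p': B → E
  read 'r': E → B
  read 'r': B → A
  read 'q': A → F
  read 'q': F → B
  end B, accepted
w2:
  start at E
  read 'r': E → B
  read 'q': B → C
  read 'r': C → B
  read 'q': B → C
  read 'r': C → B
  read 'p': B → E
  read 'p': E → C
  read 'q': C → B
  read 'q': B → C
  read 'q': C → B
  read 'p': B → E
  read 'q': E → B
  read 'q': B → C
  end C, rejected
w3:
  start at E
  read 'r': E → B
  read 'q': B → C
  read 'r': C → B
  read 'p': B → E
  read 'p': E → C
  read 'q': C → B
  read 'r': B → A
  read 'p': A → E
  read 'p': E → C
  read 'r': C → B
  read 'r': B → A
  read 'q': A → F
  read 'r': F → E
  end E, accepted

2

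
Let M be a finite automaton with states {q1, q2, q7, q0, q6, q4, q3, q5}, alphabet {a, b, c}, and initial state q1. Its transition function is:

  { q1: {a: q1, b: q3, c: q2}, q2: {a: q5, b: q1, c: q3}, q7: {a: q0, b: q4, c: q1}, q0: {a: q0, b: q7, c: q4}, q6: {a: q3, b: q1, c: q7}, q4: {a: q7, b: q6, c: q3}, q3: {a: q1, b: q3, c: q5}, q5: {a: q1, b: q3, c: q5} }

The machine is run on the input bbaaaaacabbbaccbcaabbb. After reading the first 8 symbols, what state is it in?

q2

q1 → q3 → q3 → q1 → q1 → q1 → q1 → q1 → q2
After 8 symbols: q2.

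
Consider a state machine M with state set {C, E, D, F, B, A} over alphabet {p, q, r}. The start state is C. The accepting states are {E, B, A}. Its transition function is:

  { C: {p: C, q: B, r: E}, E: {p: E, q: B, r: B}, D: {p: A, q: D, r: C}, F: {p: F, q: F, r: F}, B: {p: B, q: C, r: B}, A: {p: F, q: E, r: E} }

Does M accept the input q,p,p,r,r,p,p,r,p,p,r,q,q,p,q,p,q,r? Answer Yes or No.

Yes

Trace: C -q-> B -p-> B -p-> B -r-> B -r-> B -p-> B -p-> B -r-> B -p-> B -p-> B -r-> B -q-> C -q-> B -p-> B -q-> C -p-> C -q-> B -r-> B
End state B is accepting.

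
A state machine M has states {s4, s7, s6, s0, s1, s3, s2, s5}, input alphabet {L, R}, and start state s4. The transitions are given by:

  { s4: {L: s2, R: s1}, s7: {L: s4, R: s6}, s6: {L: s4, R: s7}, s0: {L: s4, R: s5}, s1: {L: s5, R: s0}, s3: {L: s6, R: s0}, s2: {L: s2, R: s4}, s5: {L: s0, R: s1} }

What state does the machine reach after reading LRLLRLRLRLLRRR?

s0

Trace: s4 -L-> s2 -R-> s4 -L-> s2 -L-> s2 -R-> s4 -L-> s2 -R-> s4 -L-> s2 -R-> s4 -L-> s2 -L-> s2 -R-> s4 -R-> s1 -R-> s0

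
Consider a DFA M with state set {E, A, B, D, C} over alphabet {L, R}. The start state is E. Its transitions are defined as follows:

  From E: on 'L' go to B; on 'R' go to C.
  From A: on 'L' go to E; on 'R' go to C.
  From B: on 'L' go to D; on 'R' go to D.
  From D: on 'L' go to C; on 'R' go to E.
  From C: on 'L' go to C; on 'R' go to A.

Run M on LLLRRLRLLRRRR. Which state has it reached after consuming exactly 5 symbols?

C

start at E
read 'L': E → B
read 'L': B → D
read 'L': D → C
read 'R': C → A
read 'R': A → C
After 5 symbols: C.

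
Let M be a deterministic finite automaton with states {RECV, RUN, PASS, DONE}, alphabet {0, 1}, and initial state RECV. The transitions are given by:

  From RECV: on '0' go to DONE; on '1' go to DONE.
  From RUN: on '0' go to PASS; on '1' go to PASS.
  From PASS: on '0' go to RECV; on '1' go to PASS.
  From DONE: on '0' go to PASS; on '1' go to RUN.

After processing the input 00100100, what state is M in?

RECV

Trace: RECV -0-> DONE -0-> PASS -1-> PASS -0-> RECV -0-> DONE -1-> RUN -0-> PASS -0-> RECV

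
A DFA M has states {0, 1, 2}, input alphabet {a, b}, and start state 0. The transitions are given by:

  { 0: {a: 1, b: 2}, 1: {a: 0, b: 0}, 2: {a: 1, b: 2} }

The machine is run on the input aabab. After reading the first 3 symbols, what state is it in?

0 → 1 → 0 → 2
After 3 symbols: 2.

2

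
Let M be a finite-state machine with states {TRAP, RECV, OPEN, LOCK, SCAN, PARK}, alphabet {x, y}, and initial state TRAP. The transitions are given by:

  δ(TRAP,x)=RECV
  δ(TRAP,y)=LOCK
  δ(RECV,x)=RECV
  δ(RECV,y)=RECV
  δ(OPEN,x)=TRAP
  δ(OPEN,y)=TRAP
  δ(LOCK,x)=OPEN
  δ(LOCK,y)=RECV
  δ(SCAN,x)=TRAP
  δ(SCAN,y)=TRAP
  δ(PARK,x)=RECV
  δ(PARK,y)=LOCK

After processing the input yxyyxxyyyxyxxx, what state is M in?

RECV

TRAP → LOCK → OPEN → TRAP → LOCK → OPEN → TRAP → LOCK → RECV → RECV → RECV → RECV → RECV → RECV → RECV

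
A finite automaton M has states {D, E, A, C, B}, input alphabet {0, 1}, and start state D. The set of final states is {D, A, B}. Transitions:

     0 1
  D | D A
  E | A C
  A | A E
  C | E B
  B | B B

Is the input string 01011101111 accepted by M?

Yes

start at D
read '0': D → D
read '1': D → A
read '0': A → A
read '1': A → E
read '1': E → C
read '1': C → B
read '0': B → B
read '1': B → B
read '1': B → B
read '1': B → B
read '1': B → B
End state B is accepting.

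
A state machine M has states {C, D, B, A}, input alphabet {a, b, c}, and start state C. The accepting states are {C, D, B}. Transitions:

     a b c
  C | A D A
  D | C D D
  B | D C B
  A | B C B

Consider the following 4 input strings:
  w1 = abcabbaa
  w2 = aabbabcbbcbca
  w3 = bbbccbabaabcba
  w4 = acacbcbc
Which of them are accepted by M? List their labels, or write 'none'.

w1:
  start at C
  read 'a': C → A
  read 'b': A → C
  read 'c': C → A
  read 'a': A → B
  read 'b': B → C
  read 'b': C → D
  read 'a': D → C
  read 'a': C → A
  end A, rejected
w2:
  start at C
  read 'a': C → A
  read 'a': A → B
  read 'b': B → C
  read 'b': C → D
  read 'a': D → C
  read 'b': C → D
  read 'c': D → D
  read 'b': D → D
  read 'b': D → D
  read 'c': D → D
  read 'b': D → D
  read 'c': D → D
  read 'a': D → C
  end C, accepted
w3:
  start at C
  read 'b': C → D
  read 'b': D → D
  read 'b': D → D
  read 'c': D → D
  read 'c': D → D
  read 'b': D → D
  read 'a': D → C
  read 'b': C → D
  read 'a': D → C
  read 'a': C → A
  read 'b': A → C
  read 'c': C → A
  read 'b': A → C
  read 'a': C → A
  end A, rejected
w4:
  start at C
  read 'a': C → A
  read 'c': A → B
  read 'a': B → D
  read 'c': D → D
  read 'b': D → D
  read 'c': D → D
  read 'b': D → D
  read 'c': D → D
  end D, accepted

w2, w4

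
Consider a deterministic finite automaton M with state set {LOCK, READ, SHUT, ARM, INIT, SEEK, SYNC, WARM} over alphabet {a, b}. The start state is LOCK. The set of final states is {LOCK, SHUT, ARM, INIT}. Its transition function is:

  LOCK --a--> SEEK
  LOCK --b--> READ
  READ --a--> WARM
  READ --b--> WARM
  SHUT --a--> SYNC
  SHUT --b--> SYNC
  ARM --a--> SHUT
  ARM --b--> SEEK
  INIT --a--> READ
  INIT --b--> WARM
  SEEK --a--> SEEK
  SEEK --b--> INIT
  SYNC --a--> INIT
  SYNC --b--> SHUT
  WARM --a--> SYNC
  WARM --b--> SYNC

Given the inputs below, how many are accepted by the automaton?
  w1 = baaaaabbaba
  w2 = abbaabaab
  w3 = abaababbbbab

0

w1: LOCK → READ → WARM → SYNC → INIT → READ → WARM → SYNC → SHUT → SYNC → SHUT → SYNC  → end SYNC, rejected
w2: LOCK → SEEK → INIT → WARM → SYNC → INIT → WARM → SYNC → INIT → WARM  → end WARM, rejected
w3: LOCK → SEEK → INIT → READ → WARM → SYNC → INIT → WARM → SYNC → SHUT → SYNC → INIT → WARM  → end WARM, rejected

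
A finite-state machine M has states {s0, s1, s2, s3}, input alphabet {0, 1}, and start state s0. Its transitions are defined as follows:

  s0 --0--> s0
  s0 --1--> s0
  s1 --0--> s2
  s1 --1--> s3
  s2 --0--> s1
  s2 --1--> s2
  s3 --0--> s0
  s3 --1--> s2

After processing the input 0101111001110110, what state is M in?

Trace: s0 -0-> s0 -1-> s0 -0-> s0 -1-> s0 -1-> s0 -1-> s0 -1-> s0 -0-> s0 -0-> s0 -1-> s0 -1-> s0 -1-> s0 -0-> s0 -1-> s0 -1-> s0 -0-> s0

s0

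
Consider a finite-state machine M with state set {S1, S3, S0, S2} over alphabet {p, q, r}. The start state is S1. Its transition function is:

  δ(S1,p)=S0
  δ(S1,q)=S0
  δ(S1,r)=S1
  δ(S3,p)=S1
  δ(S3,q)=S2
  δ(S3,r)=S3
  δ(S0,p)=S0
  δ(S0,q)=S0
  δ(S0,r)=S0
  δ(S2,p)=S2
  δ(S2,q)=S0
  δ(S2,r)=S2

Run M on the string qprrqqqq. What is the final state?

S1 → S0 → S0 → S0 → S0 → S0 → S0 → S0 → S0

S0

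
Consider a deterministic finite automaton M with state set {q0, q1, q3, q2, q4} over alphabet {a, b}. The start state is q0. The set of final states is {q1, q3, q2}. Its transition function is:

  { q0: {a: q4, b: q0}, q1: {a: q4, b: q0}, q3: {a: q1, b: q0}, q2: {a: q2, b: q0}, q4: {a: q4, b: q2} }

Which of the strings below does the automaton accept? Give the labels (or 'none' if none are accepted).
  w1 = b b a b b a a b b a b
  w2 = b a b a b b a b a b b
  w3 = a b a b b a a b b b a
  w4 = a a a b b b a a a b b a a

w1: Trace: q0 -b-> q0 -b-> q0 -a-> q4 -b-> q2 -b-> q0 -a-> q4 -a-> q4 -b-> q2 -b-> q0 -a-> q4 -b-> q2  → end q2, accepted
w2: Trace: q0 -b-> q0 -a-> q4 -b-> q2 -a-> q2 -b-> q0 -b-> q0 -a-> q4 -b-> q2 -a-> q2 -b-> q0 -b-> q0  → end q0, rejected
w3: Trace: q0 -a-> q4 -b-> q2 -a-> q2 -b-> q0 -b-> q0 -a-> q4 -a-> q4 -b-> q2 -b-> q0 -b-> q0 -a-> q4  → end q4, rejected
w4: Trace: q0 -a-> q4 -a-> q4 -a-> q4 -b-> q2 -b-> q0 -b-> q0 -a-> q4 -a-> q4 -a-> q4 -b-> q2 -b-> q0 -a-> q4 -a-> q4  → end q4, rejected

w1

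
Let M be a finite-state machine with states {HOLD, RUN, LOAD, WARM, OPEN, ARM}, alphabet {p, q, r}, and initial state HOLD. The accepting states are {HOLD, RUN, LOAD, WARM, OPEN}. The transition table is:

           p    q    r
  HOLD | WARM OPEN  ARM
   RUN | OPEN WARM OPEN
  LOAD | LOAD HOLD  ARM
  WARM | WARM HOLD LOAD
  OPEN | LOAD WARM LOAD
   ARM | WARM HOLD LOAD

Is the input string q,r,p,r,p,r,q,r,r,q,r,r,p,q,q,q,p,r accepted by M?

HOLD → OPEN → LOAD → LOAD → ARM → WARM → LOAD → HOLD → ARM → LOAD → HOLD → ARM → LOAD → LOAD → HOLD → OPEN → WARM → WARM → LOAD
End state LOAD is accepting.

Yes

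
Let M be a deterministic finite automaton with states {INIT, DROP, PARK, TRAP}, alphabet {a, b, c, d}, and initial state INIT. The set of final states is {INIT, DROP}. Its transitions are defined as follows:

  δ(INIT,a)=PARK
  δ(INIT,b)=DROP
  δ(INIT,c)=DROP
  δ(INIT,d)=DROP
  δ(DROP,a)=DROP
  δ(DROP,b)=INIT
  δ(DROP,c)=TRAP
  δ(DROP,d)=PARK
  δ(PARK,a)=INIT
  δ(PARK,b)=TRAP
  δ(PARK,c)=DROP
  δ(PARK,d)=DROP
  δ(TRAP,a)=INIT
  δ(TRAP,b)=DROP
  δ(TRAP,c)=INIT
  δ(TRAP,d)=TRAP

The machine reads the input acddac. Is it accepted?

No

INIT → PARK → DROP → PARK → DROP → DROP → TRAP
End state TRAP is not accepting.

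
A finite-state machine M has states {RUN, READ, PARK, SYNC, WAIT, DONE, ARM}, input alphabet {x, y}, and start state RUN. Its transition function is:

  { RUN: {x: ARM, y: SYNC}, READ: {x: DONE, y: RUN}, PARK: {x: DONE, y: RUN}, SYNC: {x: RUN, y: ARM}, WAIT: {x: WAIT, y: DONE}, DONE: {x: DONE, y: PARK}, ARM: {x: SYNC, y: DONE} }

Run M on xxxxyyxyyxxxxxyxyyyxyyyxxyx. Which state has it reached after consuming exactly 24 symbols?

RUN → ARM → SYNC → RUN → ARM → DONE → PARK → DONE → PARK → RUN → ARM → SYNC → RUN → ARM → SYNC → ARM → SYNC → ARM → DONE → PARK → DONE → PARK → RUN → SYNC → RUN
After 24 symbols: RUN.

RUN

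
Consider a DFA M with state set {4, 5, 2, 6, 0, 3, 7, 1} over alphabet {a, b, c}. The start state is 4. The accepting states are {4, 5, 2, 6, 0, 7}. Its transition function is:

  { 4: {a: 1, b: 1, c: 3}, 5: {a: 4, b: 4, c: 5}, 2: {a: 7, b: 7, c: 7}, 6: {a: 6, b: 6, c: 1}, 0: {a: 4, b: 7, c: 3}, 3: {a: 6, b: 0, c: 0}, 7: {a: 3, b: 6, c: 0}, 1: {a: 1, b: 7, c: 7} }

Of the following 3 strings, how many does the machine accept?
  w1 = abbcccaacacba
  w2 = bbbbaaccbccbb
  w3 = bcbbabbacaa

1

w1: 4 → 1 → 7 → 6 → 1 → 7 → 0 → 4 → 1 → 7 → 3 → 0 → 7 → 3  → end 3, rejected
w2: 4 → 1 → 7 → 6 → 6 → 6 → 6 → 1 → 7 → 6 → 1 → 7 → 6 → 6  → end 6, accepted
w3: 4 → 1 → 7 → 6 → 6 → 6 → 6 → 6 → 6 → 1 → 1 → 1  → end 1, rejected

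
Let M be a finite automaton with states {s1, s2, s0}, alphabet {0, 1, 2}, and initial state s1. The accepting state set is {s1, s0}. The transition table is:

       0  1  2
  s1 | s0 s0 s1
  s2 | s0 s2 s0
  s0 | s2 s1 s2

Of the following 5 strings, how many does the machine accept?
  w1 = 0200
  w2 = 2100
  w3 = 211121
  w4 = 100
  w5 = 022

w1: Trace: s1 -0-> s0 -2-> s2 -0-> s0 -0-> s2  → end s2, rejected
w2: Trace: s1 -2-> s1 -1-> s0 -0-> s2 -0-> s0  → end s0, accepted
w3: Trace: s1 -2-> s1 -1-> s0 -1-> s1 -1-> s0 -2-> s2 -1-> s2  → end s2, rejected
w4: Trace: s1 -1-> s0 -0-> s2 -0-> s0  → end s0, accepted
w5: Trace: s1 -0-> s0 -2-> s2 -2-> s0  → end s0, accepted

3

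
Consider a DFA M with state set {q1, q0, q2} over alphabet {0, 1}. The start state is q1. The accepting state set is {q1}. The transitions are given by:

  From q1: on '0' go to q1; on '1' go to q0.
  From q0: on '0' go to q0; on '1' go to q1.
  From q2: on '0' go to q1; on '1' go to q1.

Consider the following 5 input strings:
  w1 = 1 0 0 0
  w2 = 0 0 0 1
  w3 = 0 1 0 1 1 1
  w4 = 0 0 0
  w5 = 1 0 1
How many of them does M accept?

3

w1: Trace: q1 -1-> q0 -0-> q0 -0-> q0 -0-> q0  → end q0, rejected
w2: Trace: q1 -0-> q1 -0-> q1 -0-> q1 -1-> q0  → end q0, rejected
w3: Trace: q1 -0-> q1 -1-> q0 -0-> q0 -1-> q1 -1-> q0 -1-> q1  → end q1, accepted
w4: Trace: q1 -0-> q1 -0-> q1 -0-> q1  → end q1, accepted
w5: Trace: q1 -1-> q0 -0-> q0 -1-> q1  → end q1, accepted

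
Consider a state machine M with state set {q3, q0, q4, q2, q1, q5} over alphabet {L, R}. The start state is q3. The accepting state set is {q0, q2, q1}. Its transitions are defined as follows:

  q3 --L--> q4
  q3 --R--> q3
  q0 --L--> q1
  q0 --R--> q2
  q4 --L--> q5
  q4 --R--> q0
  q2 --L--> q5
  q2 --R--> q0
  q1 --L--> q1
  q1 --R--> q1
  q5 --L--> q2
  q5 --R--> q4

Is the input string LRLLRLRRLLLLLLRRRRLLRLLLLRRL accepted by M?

Yes

start at q3
read 'L': q3 → q4
read 'R': q4 → q0
read 'L': q0 → q1
read 'L': q1 → q1
read 'R': q1 → q1
read 'L': q1 → q1
read 'R': q1 → q1
read 'R': q1 → q1
read 'L': q1 → q1
read 'L': q1 → q1
read 'L': q1 → q1
read 'L': q1 → q1
read 'L': q1 → q1
read 'L': q1 → q1
read 'R': q1 → q1
read 'R': q1 → q1
read 'R': q1 → q1
read 'R': q1 → q1
read 'L': q1 → q1
read 'L': q1 → q1
read 'R': q1 → q1
read 'L': q1 → q1
read 'L': q1 → q1
read 'L': q1 → q1
read 'L': q1 → q1
read 'R': q1 → q1
read 'R': q1 → q1
read 'L': q1 → q1
End state q1 is accepting.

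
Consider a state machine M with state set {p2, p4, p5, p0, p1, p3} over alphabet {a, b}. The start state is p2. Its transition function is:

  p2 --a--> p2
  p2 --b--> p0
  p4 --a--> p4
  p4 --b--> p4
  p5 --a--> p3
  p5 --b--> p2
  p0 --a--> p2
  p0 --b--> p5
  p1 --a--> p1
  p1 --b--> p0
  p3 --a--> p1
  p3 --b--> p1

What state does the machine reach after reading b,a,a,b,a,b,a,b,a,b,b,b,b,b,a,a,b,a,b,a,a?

p2 → p0 → p2 → p2 → p0 → p2 → p0 → p2 → p0 → p2 → p0 → p5 → p2 → p0 → p5 → p3 → p1 → p0 → p2 → p0 → p2 → p2

p2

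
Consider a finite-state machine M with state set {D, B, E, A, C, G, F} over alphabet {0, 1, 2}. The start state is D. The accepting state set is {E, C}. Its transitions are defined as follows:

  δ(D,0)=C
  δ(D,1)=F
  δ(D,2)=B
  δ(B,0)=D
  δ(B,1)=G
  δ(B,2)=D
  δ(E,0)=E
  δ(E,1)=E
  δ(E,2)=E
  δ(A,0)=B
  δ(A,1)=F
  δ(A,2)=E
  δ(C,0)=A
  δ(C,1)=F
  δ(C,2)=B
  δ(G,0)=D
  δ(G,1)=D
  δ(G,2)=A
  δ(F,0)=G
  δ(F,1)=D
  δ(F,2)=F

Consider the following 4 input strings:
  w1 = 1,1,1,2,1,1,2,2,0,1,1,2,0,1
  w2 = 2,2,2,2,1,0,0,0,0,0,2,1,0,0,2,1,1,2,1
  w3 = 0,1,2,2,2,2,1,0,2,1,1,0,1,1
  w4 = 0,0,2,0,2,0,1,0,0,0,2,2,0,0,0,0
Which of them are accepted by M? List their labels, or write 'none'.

w4

w1: D → F → D → F → F → D → F → F → F → G → D → F → F → G → D  → end D, rejected
w2: D → B → D → B → D → F → G → D → C → A → B → D → F → G → D → B → G → D → B → G  → end G, rejected
w3: D → C → F → F → F → F → F → D → C → B → G → D → C → F → D  → end D, rejected
w4: D → C → A → E → E → E → E → E → E → E → E → E → E → E → E → E → E  → end E, accepted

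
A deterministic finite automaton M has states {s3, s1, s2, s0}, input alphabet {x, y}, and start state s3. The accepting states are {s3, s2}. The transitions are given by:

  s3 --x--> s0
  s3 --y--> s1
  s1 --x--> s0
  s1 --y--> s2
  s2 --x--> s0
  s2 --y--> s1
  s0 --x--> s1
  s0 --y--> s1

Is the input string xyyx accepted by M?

No

Trace: s3 -x-> s0 -y-> s1 -y-> s2 -x-> s0
End state s0 is not accepting.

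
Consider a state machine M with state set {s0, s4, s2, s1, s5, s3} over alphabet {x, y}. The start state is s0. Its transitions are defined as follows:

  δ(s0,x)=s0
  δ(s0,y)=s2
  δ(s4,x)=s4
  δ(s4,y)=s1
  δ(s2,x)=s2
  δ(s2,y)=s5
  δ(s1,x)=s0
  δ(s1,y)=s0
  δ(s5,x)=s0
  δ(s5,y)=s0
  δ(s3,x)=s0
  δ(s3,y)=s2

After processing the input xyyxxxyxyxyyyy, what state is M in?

s2

s0 → s0 → s2 → s5 → s0 → s0 → s0 → s2 → s2 → s5 → s0 → s2 → s5 → s0 → s2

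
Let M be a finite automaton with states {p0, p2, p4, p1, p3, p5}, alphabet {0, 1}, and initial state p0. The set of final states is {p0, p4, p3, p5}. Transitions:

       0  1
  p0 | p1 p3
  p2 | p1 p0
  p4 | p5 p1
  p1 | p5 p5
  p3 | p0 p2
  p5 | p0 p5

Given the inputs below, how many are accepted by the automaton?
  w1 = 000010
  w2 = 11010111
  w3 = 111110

w1: p0 → p1 → p5 → p0 → p1 → p5 → p0  → end p0, accepted
w2: p0 → p3 → p2 → p1 → p5 → p0 → p3 → p2 → p0  → end p0, accepted
w3: p0 → p3 → p2 → p0 → p3 → p2 → p1  → end p1, rejected

2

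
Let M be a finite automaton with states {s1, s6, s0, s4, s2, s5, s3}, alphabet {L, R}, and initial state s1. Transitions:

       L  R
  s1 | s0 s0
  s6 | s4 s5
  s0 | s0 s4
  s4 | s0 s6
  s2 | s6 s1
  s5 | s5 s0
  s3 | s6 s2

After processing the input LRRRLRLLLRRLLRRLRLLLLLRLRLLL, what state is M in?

s0

s1 → s0 → s4 → s6 → s5 → s5 → s0 → s0 → s0 → s0 → s4 → s6 → s4 → s0 → s4 → s6 → s4 → s6 → s4 → s0 → s0 → s0 → s0 → s4 → s0 → s4 → s0 → s0 → s0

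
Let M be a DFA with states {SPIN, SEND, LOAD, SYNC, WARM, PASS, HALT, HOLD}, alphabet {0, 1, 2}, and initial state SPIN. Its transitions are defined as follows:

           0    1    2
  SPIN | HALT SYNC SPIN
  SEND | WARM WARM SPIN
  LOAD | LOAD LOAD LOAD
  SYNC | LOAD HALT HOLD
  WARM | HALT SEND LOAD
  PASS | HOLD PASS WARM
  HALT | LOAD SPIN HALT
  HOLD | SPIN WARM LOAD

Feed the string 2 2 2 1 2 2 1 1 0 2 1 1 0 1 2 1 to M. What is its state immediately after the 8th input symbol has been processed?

start at SPIN
read '2': SPIN → SPIN
read '2': SPIN → SPIN
read '2': SPIN → SPIN
read '1': SPIN → SYNC
read '2': SYNC → HOLD
read '2': HOLD → LOAD
read '1': LOAD → LOAD
read '1': LOAD → LOAD
After 8 symbols: LOAD.

LOAD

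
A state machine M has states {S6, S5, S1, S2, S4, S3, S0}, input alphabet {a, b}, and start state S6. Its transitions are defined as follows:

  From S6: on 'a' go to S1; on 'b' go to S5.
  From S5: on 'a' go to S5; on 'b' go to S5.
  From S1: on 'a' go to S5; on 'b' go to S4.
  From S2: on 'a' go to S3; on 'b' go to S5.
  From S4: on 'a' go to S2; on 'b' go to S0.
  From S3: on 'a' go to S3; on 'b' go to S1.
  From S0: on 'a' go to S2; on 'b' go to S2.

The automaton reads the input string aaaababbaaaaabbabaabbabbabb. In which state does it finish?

S6 → S1 → S5 → S5 → S5 → S5 → S5 → S5 → S5 → S5 → S5 → S5 → S5 → S5 → S5 → S5 → S5 → S5 → S5 → S5 → S5 → S5 → S5 → S5 → S5 → S5 → S5 → S5

S5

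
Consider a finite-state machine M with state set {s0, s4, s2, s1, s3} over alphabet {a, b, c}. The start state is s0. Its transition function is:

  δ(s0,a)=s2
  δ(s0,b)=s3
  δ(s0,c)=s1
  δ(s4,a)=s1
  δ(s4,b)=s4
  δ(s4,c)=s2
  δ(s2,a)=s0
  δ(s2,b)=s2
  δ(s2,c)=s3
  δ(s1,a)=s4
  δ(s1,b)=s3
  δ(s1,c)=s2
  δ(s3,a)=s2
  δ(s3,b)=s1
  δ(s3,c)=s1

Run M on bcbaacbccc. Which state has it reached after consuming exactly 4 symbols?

s2

Trace: s0 -b-> s3 -c-> s1 -b-> s3 -a-> s2
After 4 symbols: s2.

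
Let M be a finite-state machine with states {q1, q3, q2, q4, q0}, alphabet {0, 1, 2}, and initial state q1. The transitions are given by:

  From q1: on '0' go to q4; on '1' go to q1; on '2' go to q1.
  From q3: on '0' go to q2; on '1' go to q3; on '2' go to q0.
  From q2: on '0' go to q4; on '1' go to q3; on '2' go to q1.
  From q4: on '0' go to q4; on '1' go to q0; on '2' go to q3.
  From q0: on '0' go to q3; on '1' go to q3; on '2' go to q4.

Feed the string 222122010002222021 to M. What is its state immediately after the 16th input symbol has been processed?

q1 → q1 → q1 → q1 → q1 → q1 → q1 → q4 → q0 → q3 → q2 → q4 → q3 → q0 → q4 → q3 → q2
After 16 symbols: q2.

q2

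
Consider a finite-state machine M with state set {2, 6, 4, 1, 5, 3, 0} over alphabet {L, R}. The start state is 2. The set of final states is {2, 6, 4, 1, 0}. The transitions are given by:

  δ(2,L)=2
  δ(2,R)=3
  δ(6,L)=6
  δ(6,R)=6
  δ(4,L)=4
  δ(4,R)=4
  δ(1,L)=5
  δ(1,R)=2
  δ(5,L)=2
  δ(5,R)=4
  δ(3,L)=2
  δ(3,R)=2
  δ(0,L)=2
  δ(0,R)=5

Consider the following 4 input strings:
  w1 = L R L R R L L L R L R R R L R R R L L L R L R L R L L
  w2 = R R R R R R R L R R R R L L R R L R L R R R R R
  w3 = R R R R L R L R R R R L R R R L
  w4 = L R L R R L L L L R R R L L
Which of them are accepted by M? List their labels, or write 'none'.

w1: 2 → 2 → 3 → 2 → 3 → 2 → 2 → 2 → 2 → 3 → 2 → 3 → 2 → 3 → 2 → 3 → 2 → 3 → 2 → 2 → 2 → 3 → 2 → 3 → 2 → 3 → 2 → 2  → end 2, accepted
w2: 2 → 3 → 2 → 3 → 2 → 3 → 2 → 3 → 2 → 3 → 2 → 3 → 2 → 2 → 2 → 3 → 2 → 2 → 3 → 2 → 3 → 2 → 3 → 2 → 3  → end 3, rejected
w3: 2 → 3 → 2 → 3 → 2 → 2 → 3 → 2 → 3 → 2 → 3 → 2 → 2 → 3 → 2 → 3 → 2  → end 2, accepted
w4: 2 → 2 → 3 → 2 → 3 → 2 → 2 → 2 → 2 → 2 → 3 → 2 → 3 → 2 → 2  → end 2, accepted

w1, w3, w4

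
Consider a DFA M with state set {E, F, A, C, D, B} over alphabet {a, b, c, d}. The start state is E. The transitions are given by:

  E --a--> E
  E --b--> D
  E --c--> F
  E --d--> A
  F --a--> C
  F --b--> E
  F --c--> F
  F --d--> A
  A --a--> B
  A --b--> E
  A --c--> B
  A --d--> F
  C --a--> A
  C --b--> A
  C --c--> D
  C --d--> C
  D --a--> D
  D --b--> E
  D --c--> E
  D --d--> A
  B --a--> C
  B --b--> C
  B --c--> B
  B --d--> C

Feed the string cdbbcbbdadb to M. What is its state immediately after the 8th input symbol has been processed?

start at E
read 'c': E → F
read 'd': F → A
read 'b': A → E
read 'b': E → D
read 'c': D → E
read 'b': E → D
read 'b': D → E
read 'd': E → A
After 8 symbols: A.

A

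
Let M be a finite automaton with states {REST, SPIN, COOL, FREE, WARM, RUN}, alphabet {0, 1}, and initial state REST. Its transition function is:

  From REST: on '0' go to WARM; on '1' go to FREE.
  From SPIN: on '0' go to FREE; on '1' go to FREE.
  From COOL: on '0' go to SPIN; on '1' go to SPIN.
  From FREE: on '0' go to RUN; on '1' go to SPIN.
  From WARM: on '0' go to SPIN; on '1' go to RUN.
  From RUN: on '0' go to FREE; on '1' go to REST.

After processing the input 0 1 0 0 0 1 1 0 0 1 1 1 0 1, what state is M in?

SPIN

REST → WARM → RUN → FREE → RUN → FREE → SPIN → FREE → RUN → FREE → SPIN → FREE → SPIN → FREE → SPIN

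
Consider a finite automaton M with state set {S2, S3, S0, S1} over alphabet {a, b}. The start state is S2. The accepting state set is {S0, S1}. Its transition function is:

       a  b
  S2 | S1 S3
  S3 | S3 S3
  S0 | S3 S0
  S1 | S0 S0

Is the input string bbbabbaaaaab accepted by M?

start at S2
read 'b': S2 → S3
read 'b': S3 → S3
read 'b': S3 → S3
read 'a': S3 → S3
read 'b': S3 → S3
read 'b': S3 → S3
read 'a': S3 → S3
read 'a': S3 → S3
read 'a': S3 → S3
read 'a': S3 → S3
read 'a': S3 → S3
read 'b': S3 → S3
End state S3 is not accepting.

No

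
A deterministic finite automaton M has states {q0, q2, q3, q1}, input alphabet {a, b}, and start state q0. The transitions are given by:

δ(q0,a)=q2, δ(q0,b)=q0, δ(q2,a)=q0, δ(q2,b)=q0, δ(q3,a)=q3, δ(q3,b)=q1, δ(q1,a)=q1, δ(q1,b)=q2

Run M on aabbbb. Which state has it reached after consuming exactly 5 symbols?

start at q0
read 'a': q0 → q2
read 'a': q2 → q0
read 'b': q0 → q0
read 'b': q0 → q0
read 'b': q0 → q0
After 5 symbols: q0.

q0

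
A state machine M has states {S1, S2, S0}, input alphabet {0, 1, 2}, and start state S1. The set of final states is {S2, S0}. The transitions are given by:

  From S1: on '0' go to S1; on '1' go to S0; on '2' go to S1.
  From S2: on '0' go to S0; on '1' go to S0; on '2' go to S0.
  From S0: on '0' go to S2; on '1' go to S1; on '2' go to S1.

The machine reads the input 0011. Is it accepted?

S1 → S1 → S1 → S0 → S1
End state S1 is not accepting.

No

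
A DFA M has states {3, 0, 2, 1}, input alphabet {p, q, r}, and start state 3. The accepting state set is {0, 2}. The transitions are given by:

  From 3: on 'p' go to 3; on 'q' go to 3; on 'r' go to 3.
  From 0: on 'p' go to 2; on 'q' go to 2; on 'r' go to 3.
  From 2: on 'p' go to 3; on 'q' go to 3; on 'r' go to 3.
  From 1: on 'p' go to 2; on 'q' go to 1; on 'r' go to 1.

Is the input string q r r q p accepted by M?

start at 3
read 'q': 3 → 3
read 'r': 3 → 3
read 'r': 3 → 3
read 'q': 3 → 3
read 'p': 3 → 3
End state 3 is not accepting.

No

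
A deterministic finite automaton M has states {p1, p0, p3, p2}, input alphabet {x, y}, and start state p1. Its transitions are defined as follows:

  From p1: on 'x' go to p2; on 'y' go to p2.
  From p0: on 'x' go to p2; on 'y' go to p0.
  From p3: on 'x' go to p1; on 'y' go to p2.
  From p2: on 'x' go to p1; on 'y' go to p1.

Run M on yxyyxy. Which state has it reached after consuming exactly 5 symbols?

p2

p1 → p2 → p1 → p2 → p1 → p2
After 5 symbols: p2.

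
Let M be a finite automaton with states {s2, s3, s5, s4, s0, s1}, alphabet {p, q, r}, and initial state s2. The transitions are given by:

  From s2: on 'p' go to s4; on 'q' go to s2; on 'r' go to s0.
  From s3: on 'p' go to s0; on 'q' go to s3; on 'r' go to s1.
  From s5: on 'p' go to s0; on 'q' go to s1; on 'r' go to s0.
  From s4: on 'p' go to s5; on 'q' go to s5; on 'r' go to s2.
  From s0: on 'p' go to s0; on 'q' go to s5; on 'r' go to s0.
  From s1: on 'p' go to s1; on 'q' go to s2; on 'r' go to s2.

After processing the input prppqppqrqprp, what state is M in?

Trace: s2 -p-> s4 -r-> s2 -p-> s4 -p-> s5 -q-> s1 -p-> s1 -p-> s1 -q-> s2 -r-> s0 -q-> s5 -p-> s0 -r-> s0 -p-> s0

s0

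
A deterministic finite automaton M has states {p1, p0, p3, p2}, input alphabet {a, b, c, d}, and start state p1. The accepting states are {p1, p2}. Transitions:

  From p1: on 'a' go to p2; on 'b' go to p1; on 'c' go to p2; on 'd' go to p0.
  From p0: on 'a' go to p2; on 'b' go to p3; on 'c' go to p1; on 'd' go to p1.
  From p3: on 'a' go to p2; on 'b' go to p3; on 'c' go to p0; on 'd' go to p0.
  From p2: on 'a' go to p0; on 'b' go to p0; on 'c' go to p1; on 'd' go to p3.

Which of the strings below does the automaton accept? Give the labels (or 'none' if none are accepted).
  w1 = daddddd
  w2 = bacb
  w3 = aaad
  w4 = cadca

w1: Trace: p1 -d-> p0 -a-> p2 -d-> p3 -d-> p0 -d-> p1 -d-> p0 -d-> p1  → end p1, accepted
w2: Trace: p1 -b-> p1 -a-> p2 -c-> p1 -b-> p1  → end p1, accepted
w3: Trace: p1 -a-> p2 -a-> p0 -a-> p2 -d-> p3  → end p3, rejected
w4: Trace: p1 -c-> p2 -a-> p0 -d-> p1 -c-> p2 -a-> p0  → end p0, rejected

w1, w2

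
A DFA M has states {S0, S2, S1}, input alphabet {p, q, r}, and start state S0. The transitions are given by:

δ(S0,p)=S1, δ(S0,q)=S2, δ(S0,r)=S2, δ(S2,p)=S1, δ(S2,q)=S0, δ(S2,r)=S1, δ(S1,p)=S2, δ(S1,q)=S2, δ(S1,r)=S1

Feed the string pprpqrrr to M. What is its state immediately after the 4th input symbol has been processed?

S2

Trace: S0 -p-> S1 -p-> S2 -r-> S1 -p-> S2
After 4 symbols: S2.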